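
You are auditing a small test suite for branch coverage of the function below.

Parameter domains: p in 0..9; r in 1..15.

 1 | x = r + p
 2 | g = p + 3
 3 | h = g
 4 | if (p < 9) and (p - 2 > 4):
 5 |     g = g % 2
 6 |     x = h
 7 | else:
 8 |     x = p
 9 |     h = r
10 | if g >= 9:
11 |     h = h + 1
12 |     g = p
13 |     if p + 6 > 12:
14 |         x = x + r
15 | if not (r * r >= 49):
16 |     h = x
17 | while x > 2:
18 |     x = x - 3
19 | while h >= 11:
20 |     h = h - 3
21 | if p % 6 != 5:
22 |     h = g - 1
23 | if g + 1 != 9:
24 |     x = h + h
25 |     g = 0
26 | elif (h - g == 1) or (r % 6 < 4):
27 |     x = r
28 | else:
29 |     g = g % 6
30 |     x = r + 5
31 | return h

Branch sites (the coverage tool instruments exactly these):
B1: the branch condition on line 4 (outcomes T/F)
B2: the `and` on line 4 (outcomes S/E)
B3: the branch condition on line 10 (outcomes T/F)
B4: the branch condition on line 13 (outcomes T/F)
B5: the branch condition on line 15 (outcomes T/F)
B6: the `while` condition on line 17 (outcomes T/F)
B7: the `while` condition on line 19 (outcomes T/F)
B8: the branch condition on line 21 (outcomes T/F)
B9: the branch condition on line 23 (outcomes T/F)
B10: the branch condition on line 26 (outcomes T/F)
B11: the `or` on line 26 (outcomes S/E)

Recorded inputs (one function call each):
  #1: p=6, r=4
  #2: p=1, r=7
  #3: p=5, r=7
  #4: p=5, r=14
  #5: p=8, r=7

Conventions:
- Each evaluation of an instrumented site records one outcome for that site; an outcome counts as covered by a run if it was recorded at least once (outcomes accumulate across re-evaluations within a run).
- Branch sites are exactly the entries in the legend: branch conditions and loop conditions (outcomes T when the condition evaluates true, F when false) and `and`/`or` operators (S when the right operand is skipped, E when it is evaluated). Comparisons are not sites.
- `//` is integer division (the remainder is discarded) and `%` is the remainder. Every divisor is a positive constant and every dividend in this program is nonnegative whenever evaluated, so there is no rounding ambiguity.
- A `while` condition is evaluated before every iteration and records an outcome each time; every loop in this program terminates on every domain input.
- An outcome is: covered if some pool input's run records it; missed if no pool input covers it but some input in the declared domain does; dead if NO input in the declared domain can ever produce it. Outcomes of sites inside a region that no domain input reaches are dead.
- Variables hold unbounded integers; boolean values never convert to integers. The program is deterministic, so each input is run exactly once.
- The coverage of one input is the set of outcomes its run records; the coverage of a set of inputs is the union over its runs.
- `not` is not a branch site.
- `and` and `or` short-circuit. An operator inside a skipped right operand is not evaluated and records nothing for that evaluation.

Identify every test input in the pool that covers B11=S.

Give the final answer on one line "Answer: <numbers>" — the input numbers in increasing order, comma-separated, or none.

input #1 (p=6, r=4): misses B11=S
input #2 (p=1, r=7): misses B11=S
input #3 (p=5, r=7): misses B11=S
input #4 (p=5, r=14): misses B11=S
input #5 (p=8, r=7): misses B11=S

Answer: none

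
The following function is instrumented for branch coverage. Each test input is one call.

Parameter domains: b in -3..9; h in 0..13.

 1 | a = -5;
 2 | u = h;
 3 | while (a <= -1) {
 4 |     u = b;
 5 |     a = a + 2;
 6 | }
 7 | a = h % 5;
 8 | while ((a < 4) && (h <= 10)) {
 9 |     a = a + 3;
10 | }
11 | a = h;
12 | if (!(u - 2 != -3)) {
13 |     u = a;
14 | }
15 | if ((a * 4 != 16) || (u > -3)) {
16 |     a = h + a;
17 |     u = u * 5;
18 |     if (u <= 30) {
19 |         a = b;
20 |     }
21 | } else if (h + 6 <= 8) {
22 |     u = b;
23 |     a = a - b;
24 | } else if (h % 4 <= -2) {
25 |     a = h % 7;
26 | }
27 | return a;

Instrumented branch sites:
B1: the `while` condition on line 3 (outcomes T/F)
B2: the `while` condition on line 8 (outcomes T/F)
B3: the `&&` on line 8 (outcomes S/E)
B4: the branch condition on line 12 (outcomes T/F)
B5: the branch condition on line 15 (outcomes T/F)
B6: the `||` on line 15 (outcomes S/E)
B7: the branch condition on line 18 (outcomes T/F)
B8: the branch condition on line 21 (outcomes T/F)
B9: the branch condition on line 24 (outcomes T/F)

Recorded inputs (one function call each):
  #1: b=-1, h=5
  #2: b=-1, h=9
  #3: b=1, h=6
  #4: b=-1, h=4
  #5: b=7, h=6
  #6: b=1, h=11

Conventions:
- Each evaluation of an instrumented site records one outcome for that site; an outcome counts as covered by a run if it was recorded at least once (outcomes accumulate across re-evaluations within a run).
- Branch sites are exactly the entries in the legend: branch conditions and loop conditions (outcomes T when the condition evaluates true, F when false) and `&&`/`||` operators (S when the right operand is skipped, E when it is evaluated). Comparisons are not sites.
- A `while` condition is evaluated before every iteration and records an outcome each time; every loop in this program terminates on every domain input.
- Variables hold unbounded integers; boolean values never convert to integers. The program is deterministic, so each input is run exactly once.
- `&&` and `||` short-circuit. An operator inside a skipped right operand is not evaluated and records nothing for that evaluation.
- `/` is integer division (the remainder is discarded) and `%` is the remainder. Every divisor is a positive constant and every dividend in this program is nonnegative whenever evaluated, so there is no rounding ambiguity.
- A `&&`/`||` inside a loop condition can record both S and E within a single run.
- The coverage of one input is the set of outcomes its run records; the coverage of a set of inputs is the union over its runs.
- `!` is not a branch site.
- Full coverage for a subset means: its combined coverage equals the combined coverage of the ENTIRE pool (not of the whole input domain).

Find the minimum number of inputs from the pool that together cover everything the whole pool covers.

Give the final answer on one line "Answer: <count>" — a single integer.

#1 (b=-1, h=5) -> B1->T, B1->T, B1->T, B1->F, B3->E, B2->T, B3->E, B2->T, B3->S, B2->F, B4->T, B6->S, B5->T, B7->T; covered: B1=T, B1=F, B2=T, B2=F, B3=S, B3=E, B4=T, B5=T, B6=S, B7=T
#2 (b=-1, h=9) -> B1->T, B1->T, B1->T, B1->F, B3->S, B2->F, B4->T, B6->S, B5->T, B7->F; covered: B1=T, B1=F, B2=F, B3=S, B4=T, B5=T, B6=S, B7=F
#3 (b=1, h=6) -> B1->T, B1->T, B1->T, B1->F, B3->E, B2->T, B3->S, B2->F, B4->F, B6->S, B5->T, B7->T; covered: B1=T, B1=F, B2=T, B2=F, B3=S, B3=E, B4=F, B5=T, B6=S, B7=T
#4 (b=-1, h=4) -> B1->T, B1->T, B1->T, B1->F, B3->S, B2->F, B4->T, B6->E, B5->T, B7->T; covered: B1=T, B1=F, B2=F, B3=S, B4=T, B5=T, B6=E, B7=T
#5 (b=7, h=6) -> B1->T, B1->T, B1->T, B1->F, B3->E, B2->T, B3->S, B2->F, B4->F, B6->S, B5->T, B7->F; covered: B1=T, B1=F, B2=T, B2=F, B3=S, B3=E, B4=F, B5=T, B6=S, B7=F
#6 (b=1, h=11) -> B1->T, B1->T, B1->T, B1->F, B3->E, B2->F, B4->F, B6->S, B5->T, B7->T; covered: B1=T, B1=F, B2=F, B3=E, B4=F, B5=T, B6=S, B7=T
union over all inputs: B1=T, B1=F, B2=T, B2=F, B3=S, B3=E, B4=T, B4=F, B5=T, B6=S, B6=E, B7=T, B7=F (13 outcomes)
size 1 is not enough: best union over all size-1 subsets is 10/13
the canonical winner is {4, 5}: size 2, full 13-outcome coverage, earliest index list among size-2 covers

Answer: 2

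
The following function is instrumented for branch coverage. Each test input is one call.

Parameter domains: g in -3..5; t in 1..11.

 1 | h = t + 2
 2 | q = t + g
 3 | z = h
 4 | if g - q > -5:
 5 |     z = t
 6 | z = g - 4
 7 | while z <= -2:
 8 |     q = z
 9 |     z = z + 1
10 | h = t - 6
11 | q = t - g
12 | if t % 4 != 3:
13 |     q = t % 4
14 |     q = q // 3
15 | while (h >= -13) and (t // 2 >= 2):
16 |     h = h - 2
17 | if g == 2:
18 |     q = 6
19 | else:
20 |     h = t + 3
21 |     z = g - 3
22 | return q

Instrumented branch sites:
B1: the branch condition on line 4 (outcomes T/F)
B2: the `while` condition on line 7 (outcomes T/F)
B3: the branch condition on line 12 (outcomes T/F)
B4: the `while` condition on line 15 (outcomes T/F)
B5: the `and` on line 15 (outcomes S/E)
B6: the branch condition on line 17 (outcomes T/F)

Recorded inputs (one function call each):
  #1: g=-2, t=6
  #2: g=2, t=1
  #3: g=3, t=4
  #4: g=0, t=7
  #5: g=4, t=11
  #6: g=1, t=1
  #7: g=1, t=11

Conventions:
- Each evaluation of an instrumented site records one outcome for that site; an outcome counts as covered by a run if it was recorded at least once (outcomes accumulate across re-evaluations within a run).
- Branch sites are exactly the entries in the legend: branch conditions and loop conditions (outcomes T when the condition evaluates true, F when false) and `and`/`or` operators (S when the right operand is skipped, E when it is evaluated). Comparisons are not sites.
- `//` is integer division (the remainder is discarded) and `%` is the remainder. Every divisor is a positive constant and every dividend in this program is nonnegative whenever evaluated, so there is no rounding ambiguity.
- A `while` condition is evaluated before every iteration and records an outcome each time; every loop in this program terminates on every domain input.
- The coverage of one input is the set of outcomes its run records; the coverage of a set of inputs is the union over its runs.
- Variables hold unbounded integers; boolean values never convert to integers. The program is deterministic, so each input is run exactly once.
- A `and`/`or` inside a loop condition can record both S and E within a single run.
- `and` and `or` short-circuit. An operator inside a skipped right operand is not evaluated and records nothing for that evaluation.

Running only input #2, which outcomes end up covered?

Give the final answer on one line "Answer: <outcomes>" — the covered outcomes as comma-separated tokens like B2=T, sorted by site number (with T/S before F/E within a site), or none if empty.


Tracing the run of input #2 (g=2, t=1):
  B1->T, B2->T, B2->F, B3->T, B5->E, B4->F, B6->T
as a set, this run covers: B1=T, B2=T, B2=F, B3=T, B4=F, B5=E, B6=T
Answer: B1=T, B2=T, B2=F, B3=T, B4=F, B5=E, B6=T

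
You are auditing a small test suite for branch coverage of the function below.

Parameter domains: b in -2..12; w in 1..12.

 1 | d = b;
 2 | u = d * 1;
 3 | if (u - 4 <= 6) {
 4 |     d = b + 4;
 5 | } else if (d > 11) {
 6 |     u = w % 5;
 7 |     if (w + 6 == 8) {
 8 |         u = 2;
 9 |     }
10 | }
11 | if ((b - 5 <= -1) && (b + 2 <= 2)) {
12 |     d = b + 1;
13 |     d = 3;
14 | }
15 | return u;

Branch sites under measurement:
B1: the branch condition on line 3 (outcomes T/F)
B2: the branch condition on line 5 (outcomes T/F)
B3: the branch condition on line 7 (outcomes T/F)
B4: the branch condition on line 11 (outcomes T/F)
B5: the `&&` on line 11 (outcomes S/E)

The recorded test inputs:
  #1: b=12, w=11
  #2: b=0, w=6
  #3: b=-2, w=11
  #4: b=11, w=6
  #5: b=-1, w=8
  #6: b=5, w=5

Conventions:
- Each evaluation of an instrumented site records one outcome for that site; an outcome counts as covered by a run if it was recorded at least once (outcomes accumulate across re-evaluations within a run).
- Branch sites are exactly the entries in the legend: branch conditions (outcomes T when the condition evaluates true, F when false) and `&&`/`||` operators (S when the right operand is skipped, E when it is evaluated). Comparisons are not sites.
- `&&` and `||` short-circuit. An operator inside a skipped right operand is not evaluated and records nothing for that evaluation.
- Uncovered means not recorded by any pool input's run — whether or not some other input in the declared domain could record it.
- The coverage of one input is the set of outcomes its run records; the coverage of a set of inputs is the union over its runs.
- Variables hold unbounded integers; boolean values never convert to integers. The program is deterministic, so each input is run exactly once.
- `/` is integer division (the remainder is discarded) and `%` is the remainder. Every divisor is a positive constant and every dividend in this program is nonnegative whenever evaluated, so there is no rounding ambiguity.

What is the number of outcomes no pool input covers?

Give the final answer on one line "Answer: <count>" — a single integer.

#1 (b=12, w=11) -> covered: B1=F, B2=T, B3=F, B4=F, B5=S
#2 (b=0, w=6) -> covered: B1=T, B4=T, B5=E
#3 (b=-2, w=11) -> covered: B1=T, B4=T, B5=E
#4 (b=11, w=6) -> covered: B1=F, B2=F, B4=F, B5=S
#5 (b=-1, w=8) -> covered: B1=T, B4=T, B5=E
#6 (b=5, w=5) -> covered: B1=T, B4=F, B5=S
union over the pool: B1=T, B1=F, B2=T, B2=F, B3=F, B4=T, B4=F, B5=S, B5=E
uncovered (1 of 10): B3=T

Answer: 1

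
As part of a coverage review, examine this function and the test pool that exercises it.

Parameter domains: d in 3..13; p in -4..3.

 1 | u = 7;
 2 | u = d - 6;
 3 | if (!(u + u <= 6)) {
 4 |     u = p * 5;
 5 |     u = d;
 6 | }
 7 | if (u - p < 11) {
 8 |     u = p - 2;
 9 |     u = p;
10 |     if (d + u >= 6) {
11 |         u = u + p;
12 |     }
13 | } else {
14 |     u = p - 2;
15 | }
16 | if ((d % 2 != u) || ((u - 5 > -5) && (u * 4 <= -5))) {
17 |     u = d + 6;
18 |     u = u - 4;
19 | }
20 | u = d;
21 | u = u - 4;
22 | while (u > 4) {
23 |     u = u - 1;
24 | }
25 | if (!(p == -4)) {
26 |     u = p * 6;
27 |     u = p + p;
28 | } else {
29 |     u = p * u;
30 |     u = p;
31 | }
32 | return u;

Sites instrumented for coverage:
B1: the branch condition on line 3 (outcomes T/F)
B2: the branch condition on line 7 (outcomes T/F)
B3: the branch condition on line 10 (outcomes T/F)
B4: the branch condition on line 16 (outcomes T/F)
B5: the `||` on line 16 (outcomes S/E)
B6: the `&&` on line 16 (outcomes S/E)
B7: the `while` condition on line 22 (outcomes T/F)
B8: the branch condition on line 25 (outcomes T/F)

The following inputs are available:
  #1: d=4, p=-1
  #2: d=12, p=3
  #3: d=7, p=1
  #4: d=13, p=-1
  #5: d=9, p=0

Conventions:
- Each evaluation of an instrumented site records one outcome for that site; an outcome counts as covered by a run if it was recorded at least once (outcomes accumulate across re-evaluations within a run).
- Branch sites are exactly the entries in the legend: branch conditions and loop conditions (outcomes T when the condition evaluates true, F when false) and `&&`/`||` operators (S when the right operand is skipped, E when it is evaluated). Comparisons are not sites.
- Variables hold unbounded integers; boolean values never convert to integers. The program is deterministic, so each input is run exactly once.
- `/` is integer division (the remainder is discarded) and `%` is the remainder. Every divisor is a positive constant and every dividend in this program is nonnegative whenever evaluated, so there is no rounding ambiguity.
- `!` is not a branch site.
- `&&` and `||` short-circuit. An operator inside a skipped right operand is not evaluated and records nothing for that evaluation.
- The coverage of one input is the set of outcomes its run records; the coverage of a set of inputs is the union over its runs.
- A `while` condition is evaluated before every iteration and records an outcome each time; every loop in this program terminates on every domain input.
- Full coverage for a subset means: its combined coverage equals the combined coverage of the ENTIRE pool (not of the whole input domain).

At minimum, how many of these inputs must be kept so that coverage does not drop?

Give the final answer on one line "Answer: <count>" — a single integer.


input #1 (d=4, p=-1): events B1->F, B2->T, B3->F, B5->S, B4->T, B7->F, B8->T; covers B1=F, B2=T, B3=F, B4=T, B5=S, B7=F, B8=T
input #2 (d=12, p=3): events B1->T, B2->T, B3->T, B5->S, B4->T, B7->T, B7->T, B7->T, B7->T, B7->F, B8->T; covers B1=T, B2=T, B3=T, B4=T, B5=S, B7=T, B7=F, B8=T
input #3 (d=7, p=1): events B1->F, B2->T, B3->T, B5->S, B4->T, B7->F, B8->T; covers B1=F, B2=T, B3=T, B4=T, B5=S, B7=F, B8=T
input #4 (d=13, p=-1): events B1->T, B2->F, B5->S, B4->T, B7->T, B7->T, B7->T, B7->T, B7->T, B7->F, B8->T; covers B1=T, B2=F, B4=T, B5=S, B7=T, B7=F, B8=T
input #5 (d=9, p=0): events B1->F, B2->T, B3->T, B5->S, B4->T, B7->T, B7->F, B8->T; covers B1=F, B2=T, B3=T, B4=T, B5=S, B7=T, B7=F, B8=T
the full pool covers 11 outcomes: B1=T, B1=F, B2=T, B2=F, B3=T, B3=F, B4=T, B5=S, B7=T, B7=F, B8=T
no size-1 subset reaches all 11 outcomes (best union: 8/11)
no size-2 subset reaches all 11 outcomes (best union: 10/11)
inputs {1, 2, 4} (size 3) cover everything; no size-3 subset with a lexicographically smaller index list covers all 11
Answer: 3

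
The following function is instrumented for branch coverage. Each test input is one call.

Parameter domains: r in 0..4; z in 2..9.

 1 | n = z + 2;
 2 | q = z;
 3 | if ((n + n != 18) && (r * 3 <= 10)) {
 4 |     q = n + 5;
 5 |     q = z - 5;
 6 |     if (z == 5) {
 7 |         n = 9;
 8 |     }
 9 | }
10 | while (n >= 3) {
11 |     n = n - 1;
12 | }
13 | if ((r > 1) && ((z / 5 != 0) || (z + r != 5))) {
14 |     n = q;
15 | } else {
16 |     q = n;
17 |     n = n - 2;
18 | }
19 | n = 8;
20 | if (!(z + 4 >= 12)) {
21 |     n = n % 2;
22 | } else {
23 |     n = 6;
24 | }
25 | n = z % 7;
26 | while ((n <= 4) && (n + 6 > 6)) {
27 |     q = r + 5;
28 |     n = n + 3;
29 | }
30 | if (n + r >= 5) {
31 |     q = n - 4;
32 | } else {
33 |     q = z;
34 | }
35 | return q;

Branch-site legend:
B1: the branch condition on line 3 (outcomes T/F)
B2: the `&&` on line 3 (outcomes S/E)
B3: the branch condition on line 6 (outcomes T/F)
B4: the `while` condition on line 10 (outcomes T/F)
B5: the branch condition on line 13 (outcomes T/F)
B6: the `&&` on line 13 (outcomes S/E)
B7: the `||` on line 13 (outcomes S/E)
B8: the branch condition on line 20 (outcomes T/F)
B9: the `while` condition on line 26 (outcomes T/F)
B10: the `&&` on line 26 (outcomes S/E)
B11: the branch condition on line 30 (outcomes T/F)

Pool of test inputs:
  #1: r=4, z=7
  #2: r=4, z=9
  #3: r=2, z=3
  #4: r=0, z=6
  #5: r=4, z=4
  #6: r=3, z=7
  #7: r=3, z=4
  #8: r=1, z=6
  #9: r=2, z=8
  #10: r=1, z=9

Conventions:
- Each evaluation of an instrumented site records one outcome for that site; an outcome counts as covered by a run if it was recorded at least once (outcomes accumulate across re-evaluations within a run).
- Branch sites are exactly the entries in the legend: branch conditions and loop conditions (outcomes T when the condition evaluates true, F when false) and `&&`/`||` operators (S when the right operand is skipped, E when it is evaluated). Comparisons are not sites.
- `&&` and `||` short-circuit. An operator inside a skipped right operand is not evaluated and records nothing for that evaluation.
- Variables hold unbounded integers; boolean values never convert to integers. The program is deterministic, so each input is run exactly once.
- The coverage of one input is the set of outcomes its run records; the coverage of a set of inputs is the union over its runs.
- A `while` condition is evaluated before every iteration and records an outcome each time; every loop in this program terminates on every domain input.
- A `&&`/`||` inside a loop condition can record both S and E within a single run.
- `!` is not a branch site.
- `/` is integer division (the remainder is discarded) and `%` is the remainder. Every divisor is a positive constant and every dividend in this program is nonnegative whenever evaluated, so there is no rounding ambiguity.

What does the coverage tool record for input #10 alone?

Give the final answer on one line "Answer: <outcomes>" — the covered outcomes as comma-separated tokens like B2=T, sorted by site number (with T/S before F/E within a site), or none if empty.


Running input #10 (r=1, z=9), event by event:
  B2->E, B1->T, B3->F, B4->T, B4->T, B4->T, B4->T, B4->T, B4->T, B4->T
  B4->T, B4->T, B4->F, B6->S, B5->F, B8->F, B10->E, B9->T, B10->S, B9->F
  B11->T
collecting distinct outcomes: B1=T, B2=E, B3=F, B4=T, B4=F, B5=F, B6=S, B8=F, B9=T, B9=F, B10=S, B10=E, B11=T
Answer: B1=T, B2=E, B3=F, B4=T, B4=F, B5=F, B6=S, B8=F, B9=T, B9=F, B10=S, B10=E, B11=T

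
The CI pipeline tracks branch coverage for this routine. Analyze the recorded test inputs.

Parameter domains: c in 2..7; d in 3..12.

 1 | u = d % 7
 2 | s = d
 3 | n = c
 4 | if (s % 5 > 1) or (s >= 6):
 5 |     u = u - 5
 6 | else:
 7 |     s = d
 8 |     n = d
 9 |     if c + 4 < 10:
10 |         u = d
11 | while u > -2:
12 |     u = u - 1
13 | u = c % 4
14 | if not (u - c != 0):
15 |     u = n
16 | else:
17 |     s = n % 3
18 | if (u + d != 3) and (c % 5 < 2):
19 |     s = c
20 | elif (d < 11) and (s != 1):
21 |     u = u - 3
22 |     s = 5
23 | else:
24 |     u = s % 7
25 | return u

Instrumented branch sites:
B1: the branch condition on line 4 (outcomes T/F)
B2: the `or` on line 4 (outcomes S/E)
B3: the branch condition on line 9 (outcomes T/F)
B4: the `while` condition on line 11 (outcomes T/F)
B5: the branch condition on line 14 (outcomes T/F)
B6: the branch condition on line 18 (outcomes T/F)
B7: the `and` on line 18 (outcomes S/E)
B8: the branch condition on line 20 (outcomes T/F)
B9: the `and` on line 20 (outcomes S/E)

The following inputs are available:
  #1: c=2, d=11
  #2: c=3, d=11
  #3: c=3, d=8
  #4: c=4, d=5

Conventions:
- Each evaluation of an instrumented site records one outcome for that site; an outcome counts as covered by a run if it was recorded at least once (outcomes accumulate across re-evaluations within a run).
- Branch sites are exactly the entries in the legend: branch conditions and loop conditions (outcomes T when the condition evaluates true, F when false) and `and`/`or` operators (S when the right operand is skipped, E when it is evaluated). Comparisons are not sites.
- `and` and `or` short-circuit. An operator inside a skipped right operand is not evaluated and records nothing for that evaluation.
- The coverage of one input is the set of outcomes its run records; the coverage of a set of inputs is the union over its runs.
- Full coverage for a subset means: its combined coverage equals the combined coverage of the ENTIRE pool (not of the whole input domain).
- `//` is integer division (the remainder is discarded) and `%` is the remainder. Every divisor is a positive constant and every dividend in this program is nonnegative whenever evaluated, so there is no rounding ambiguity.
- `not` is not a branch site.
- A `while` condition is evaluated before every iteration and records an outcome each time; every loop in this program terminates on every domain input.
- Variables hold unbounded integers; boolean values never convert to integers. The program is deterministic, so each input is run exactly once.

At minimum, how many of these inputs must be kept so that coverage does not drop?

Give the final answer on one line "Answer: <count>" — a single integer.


input #1, c=2, d=11: events B2->E, B1->T, B4->T, B4->F, B5->T, B7->E, B6->F, B9->S, B8->F; outcomes B1=T, B2=E, B4=T, B4=F, B5=T, B6=F, B7=E, B8=F, B9=S
input #2, c=3, d=11: events B2->E, B1->T, B4->T, B4->F, B5->T, B7->E, B6->F, B9->S, B8->F; outcomes B1=T, B2=E, B4=T, B4=F, B5=T, B6=F, B7=E, B8=F, B9=S
input #3, c=3, d=8: events B2->S, B1->T, B4->F, B5->T, B7->E, B6->F, B9->E, B8->T; outcomes B1=T, B2=S, B4=F, B5=T, B6=F, B7=E, B8=T, B9=E
input #4, c=4, d=5: events B2->E, B1->F, B3->T, B4->T, B4->T, B4->T, B4->T, B4->T, B4->T, B4->T, B4->F, B5->F, B7->E, B6->F, ...; outcomes B1=F, B2=E, B3=T, B4=T, B4=F, B5=F, B6=F, B7=E, B8=T, B9=E
together the pool reaches 15 outcomes: B1=T, B1=F, B2=S, B2=E, B3=T, B4=T, B4=F, B5=T, B5=F, B6=F, B7=E, B8=T, B8=F, B9=S, B9=E
no size-1 subset reaches all 15 outcomes (best union: 10/15)
no size-2 subset reaches all 15 outcomes (best union: 14/15)
the canonical winner is {1, 3, 4}: size 3, full 15-outcome coverage, earliest index list among size-3 covers
Answer: 3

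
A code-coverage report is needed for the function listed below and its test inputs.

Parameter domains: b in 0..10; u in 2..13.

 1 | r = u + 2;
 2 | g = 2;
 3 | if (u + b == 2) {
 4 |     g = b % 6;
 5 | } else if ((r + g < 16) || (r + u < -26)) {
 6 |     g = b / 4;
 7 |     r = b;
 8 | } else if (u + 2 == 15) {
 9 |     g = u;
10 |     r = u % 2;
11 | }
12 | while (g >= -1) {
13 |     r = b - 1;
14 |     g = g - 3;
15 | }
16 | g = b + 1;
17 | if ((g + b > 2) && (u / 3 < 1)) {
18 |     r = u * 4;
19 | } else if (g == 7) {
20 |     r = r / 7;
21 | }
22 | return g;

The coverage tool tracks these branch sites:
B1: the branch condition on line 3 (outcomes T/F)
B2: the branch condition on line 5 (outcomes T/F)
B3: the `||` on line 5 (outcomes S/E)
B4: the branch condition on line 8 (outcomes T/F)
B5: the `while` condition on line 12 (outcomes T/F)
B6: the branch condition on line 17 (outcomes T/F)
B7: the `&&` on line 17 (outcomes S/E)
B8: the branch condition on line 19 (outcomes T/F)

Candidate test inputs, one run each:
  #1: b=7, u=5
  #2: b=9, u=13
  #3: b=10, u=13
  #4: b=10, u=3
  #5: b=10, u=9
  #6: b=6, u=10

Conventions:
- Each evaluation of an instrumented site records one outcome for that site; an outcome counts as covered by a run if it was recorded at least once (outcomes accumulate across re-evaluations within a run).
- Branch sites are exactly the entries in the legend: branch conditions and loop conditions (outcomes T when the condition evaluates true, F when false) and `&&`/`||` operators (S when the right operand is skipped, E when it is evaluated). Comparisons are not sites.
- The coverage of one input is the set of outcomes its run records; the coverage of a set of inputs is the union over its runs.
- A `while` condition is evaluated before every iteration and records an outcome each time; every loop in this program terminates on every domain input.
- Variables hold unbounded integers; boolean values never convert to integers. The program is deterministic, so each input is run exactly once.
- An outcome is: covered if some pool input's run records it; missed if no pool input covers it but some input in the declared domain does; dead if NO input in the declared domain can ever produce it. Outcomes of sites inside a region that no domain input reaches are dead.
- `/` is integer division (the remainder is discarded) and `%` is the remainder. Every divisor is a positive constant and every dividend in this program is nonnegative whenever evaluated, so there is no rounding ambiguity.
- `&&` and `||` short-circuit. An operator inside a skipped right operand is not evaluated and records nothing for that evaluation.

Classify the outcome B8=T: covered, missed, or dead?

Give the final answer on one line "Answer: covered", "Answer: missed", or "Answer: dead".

B8=T is recorded by pool input(s) 6 -> covered

Answer: covered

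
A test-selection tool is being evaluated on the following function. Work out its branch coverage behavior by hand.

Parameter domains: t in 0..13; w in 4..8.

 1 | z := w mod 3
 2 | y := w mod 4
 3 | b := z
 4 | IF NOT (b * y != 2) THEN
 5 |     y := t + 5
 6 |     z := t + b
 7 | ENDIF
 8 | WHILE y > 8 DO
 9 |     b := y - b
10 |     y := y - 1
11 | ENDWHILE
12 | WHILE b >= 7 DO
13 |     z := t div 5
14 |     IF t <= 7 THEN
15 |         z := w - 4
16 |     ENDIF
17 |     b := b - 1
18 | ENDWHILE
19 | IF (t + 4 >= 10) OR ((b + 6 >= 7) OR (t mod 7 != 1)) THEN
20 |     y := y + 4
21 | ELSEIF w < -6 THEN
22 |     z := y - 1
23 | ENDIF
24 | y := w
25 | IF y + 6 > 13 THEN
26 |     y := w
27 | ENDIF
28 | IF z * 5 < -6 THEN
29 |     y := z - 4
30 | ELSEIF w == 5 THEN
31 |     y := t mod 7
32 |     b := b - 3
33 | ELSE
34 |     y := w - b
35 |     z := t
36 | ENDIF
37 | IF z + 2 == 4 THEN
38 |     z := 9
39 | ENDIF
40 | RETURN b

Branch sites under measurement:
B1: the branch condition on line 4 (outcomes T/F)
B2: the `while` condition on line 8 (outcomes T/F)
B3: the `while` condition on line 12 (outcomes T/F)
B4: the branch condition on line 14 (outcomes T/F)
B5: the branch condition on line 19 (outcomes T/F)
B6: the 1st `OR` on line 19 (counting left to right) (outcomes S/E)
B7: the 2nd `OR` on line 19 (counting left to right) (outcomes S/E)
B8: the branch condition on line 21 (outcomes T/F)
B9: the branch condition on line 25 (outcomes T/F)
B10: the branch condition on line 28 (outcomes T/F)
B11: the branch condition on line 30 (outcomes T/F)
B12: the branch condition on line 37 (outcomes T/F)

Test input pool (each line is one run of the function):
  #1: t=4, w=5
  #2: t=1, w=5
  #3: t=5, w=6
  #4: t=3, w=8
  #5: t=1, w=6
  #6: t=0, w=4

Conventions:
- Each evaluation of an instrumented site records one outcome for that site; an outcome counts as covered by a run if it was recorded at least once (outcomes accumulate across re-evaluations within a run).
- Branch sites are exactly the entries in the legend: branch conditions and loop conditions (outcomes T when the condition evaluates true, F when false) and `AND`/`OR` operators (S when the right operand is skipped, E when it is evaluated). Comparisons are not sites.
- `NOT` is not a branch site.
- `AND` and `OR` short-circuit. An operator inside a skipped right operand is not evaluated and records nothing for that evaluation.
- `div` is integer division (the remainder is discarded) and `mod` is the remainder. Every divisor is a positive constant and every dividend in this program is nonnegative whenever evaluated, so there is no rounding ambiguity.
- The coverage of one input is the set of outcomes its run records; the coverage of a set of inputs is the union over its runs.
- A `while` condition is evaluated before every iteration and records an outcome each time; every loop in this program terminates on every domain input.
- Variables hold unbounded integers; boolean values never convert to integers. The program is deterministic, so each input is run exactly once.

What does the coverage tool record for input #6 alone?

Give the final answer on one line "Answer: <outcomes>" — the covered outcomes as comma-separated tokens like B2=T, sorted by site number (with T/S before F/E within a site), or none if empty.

Event log for input #6 (t=0, w=4):
  B1->F, B2->F, B3->F, B6->E, B7->S, B5->T, B9->F, B10->F, B11->F, B12->F
distinct outcomes covered: B1=F, B2=F, B3=F, B5=T, B6=E, B7=S, B9=F, B10=F, B11=F, B12=F

Answer: B1=F, B2=F, B3=F, B5=T, B6=E, B7=S, B9=F, B10=F, B11=F, B12=F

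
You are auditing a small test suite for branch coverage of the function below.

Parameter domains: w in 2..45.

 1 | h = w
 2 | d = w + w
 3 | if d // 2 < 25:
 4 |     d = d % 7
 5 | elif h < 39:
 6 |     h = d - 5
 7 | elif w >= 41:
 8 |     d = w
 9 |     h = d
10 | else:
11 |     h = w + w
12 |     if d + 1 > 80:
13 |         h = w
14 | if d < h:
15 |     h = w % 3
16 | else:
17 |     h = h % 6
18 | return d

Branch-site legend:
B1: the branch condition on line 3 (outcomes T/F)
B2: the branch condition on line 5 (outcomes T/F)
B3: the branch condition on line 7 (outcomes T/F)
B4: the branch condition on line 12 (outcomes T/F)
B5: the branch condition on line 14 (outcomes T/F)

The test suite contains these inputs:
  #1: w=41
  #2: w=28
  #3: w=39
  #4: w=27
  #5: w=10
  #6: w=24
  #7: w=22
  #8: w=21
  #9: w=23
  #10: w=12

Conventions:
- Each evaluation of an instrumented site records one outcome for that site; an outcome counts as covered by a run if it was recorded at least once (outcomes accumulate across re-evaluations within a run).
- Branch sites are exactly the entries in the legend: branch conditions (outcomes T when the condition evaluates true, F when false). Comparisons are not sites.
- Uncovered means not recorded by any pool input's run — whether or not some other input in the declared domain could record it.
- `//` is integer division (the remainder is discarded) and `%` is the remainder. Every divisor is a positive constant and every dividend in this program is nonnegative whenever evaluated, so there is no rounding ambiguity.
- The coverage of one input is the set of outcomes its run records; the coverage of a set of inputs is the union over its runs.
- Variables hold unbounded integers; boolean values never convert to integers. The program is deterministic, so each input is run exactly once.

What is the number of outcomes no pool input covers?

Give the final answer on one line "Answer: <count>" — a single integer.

run #1 (w=41) records B1=F, B2=F, B3=T, B5=F
run #2 (w=28) records B1=F, B2=T, B5=F
run #3 (w=39) records B1=F, B2=F, B3=F, B4=F, B5=F
run #4 (w=27) records B1=F, B2=T, B5=F
run #5 (w=10) records B1=T, B5=T
run #6 (w=24) records B1=T, B5=T
run #7 (w=22) records B1=T, B5=T
run #8 (w=21) records B1=T, B5=T
run #9 (w=23) records B1=T, B5=T
run #10 (w=12) records B1=T, B5=T
union over the pool: B1=T, B1=F, B2=T, B2=F, B3=T, B3=F, B4=F, B5=T, B5=F
uncovered (1 of 10): B4=T

Answer: 1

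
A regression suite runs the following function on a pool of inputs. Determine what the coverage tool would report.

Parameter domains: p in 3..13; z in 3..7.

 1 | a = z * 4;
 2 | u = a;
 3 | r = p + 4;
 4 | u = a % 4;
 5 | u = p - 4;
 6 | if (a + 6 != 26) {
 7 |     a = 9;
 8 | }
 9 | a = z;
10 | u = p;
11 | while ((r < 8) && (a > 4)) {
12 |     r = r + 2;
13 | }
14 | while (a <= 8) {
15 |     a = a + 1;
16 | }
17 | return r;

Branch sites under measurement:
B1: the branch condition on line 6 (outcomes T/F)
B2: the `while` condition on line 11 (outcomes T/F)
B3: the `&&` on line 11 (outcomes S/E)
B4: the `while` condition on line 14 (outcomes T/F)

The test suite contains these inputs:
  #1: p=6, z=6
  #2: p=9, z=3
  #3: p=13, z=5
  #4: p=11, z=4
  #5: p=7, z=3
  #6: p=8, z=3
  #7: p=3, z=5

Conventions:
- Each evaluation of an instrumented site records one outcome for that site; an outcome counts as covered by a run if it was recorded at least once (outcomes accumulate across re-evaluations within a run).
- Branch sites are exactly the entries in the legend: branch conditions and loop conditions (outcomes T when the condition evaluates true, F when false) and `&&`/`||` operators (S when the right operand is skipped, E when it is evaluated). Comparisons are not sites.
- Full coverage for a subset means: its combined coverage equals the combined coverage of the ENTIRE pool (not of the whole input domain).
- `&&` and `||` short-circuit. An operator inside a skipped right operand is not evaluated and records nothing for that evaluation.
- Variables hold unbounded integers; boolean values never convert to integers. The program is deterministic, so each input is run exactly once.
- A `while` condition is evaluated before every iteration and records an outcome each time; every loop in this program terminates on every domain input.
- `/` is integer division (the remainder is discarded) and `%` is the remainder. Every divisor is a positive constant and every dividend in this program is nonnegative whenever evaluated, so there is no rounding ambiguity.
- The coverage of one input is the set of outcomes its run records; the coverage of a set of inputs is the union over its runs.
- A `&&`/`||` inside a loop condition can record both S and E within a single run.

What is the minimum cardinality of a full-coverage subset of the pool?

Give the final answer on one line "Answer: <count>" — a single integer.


run #1 (p=6, z=6) records B1=T, B2=F, B3=S, B4=T, B4=F
run #2 (p=9, z=3) records B1=T, B2=F, B3=S, B4=T, B4=F
run #3 (p=13, z=5) records B1=F, B2=F, B3=S, B4=T, B4=F
run #4 (p=11, z=4) records B1=T, B2=F, B3=S, B4=T, B4=F
run #5 (p=7, z=3) records B1=T, B2=F, B3=S, B4=T, B4=F
run #6 (p=8, z=3) records B1=T, B2=F, B3=S, B4=T, B4=F
run #7 (p=3, z=5) records B1=F, B2=T, B2=F, B3=S, B3=E, B4=T, B4=F
union over all inputs: B1=T, B1=F, B2=T, B2=F, B3=S, B3=E, B4=T, B4=F (8 outcomes)
every size-1 subset falls short of the 8 outcomes (best: 7/8)
inputs {1, 7} (size 2) cover everything; no size-2 subset with a lexicographically smaller index list covers all 8
Answer: 2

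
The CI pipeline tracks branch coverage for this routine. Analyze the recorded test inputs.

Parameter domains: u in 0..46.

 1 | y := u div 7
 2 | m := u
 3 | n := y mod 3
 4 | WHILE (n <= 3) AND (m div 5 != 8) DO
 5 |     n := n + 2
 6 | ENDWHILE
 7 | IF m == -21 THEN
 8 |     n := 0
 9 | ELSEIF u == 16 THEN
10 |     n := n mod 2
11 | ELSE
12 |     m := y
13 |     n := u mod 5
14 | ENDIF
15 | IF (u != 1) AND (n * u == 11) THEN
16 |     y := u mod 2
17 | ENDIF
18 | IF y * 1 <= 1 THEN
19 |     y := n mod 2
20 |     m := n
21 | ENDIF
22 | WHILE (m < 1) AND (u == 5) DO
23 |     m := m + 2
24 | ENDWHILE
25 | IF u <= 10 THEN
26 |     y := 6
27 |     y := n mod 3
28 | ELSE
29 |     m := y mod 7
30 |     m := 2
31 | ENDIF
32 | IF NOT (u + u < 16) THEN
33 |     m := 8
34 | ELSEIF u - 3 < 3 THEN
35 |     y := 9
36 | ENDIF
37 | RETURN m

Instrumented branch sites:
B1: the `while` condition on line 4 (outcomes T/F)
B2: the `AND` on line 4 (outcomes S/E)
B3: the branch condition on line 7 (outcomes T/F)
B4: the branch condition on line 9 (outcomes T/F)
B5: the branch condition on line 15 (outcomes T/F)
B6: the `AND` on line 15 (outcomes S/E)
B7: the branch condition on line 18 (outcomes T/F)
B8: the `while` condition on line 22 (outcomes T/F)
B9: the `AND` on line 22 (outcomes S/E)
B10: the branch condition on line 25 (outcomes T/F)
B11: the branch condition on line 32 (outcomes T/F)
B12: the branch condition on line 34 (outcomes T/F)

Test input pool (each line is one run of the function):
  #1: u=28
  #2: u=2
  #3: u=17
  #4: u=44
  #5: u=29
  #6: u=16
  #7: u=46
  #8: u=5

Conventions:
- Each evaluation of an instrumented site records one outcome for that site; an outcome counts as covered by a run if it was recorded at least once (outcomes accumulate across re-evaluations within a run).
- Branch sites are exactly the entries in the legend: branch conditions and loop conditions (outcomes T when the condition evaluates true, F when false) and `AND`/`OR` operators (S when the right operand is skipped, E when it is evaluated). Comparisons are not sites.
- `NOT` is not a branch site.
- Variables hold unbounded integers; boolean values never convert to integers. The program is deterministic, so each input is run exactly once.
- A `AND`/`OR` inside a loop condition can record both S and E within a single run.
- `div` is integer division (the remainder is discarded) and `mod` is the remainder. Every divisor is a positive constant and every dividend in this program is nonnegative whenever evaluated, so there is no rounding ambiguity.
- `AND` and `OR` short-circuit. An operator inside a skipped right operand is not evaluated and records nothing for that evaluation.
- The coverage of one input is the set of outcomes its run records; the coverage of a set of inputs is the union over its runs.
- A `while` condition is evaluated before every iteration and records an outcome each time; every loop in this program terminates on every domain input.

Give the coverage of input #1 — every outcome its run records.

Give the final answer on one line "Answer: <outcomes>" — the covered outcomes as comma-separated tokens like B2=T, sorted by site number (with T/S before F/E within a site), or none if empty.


Event log for input #1 (u=28):
  B2->E, B1->T, B2->E, B1->T, B2->S, B1->F, B3->F, B4->F, B6->E, B5->F
  B7->F, B9->S, B8->F, B10->F, B11->T
distinct outcomes covered: B1=T, B1=F, B2=S, B2=E, B3=F, B4=F, B5=F, B6=E, B7=F, B8=F, B9=S, B10=F, B11=T
Answer: B1=T, B1=F, B2=S, B2=E, B3=F, B4=F, B5=F, B6=E, B7=F, B8=F, B9=S, B10=F, B11=T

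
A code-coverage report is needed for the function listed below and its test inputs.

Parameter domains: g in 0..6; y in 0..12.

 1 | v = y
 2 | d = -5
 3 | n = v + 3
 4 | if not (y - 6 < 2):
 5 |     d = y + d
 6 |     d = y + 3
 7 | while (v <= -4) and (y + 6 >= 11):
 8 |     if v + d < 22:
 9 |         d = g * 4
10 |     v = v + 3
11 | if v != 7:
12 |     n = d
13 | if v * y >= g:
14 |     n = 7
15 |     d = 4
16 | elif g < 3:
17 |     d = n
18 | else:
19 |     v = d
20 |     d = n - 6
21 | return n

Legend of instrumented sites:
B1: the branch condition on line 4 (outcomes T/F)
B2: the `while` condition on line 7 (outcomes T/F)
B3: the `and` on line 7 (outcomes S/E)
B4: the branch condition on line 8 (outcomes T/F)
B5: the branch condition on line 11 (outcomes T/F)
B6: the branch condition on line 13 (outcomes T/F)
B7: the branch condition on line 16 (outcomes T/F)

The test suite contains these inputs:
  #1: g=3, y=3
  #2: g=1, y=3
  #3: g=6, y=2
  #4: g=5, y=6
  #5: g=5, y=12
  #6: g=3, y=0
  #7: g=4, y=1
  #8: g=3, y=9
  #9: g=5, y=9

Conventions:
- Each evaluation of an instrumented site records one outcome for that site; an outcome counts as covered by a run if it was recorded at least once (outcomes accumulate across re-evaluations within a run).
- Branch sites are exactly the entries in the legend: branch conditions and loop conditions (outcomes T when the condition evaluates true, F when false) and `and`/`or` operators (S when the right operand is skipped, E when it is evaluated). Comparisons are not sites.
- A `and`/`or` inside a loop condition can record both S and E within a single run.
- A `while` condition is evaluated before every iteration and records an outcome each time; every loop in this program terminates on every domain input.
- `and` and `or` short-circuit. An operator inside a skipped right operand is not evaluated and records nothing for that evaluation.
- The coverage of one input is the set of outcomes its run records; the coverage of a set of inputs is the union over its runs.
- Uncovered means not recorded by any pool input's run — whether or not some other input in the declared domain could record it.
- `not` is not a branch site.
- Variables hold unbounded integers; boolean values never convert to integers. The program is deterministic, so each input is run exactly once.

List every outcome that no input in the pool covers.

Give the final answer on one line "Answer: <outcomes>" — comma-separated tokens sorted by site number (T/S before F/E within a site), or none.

#1 (g=3, y=3) -> B1->F, B3->S, B2->F, B5->T, B6->T; covered: B1=F, B2=F, B3=S, B5=T, B6=T
#2 (g=1, y=3) -> B1->F, B3->S, B2->F, B5->T, B6->T; covered: B1=F, B2=F, B3=S, B5=T, B6=T
#3 (g=6, y=2) -> B1->F, B3->S, B2->F, B5->T, B6->F, B7->F; covered: B1=F, B2=F, B3=S, B5=T, B6=F, B7=F
#4 (g=5, y=6) -> B1->F, B3->S, B2->F, B5->T, B6->T; covered: B1=F, B2=F, B3=S, B5=T, B6=T
#5 (g=5, y=12) -> B1->T, B3->S, B2->F, B5->T, B6->T; covered: B1=T, B2=F, B3=S, B5=T, B6=T
#6 (g=3, y=0) -> B1->F, B3->S, B2->F, B5->T, B6->F, B7->F; covered: B1=F, B2=F, B3=S, B5=T, B6=F, B7=F
#7 (g=4, y=1) -> B1->F, B3->S, B2->F, B5->T, B6->F, B7->F; covered: B1=F, B2=F, B3=S, B5=T, B6=F, B7=F
#8 (g=3, y=9) -> B1->T, B3->S, B2->F, B5->T, B6->T; covered: B1=T, B2=F, B3=S, B5=T, B6=T
#9 (g=5, y=9) -> B1->T, B3->S, B2->F, B5->T, B6->T; covered: B1=T, B2=F, B3=S, B5=T, B6=T
union over the pool: B1=T, B1=F, B2=F, B3=S, B5=T, B6=T, B6=F, B7=F
uncovered (6 of 14): B2=T, B3=E, B4=T, B4=F, B5=F, B7=T

Answer: B2=T, B3=E, B4=T, B4=F, B5=F, B7=T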